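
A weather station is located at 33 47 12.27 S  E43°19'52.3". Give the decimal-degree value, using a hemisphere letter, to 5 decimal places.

φ: 33° + 47/60 + 12.27/3600 = 33 + 0.783333 + 0.003408 = 33.786742
Lon: 43 + 19/60 + 52.3/3600 = 43.331194

33.78674° S, 43.33119° E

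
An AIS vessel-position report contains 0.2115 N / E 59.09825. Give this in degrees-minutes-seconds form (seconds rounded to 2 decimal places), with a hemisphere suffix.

Latitude: 0.211500° → 12.69000′; 0.69000 × 60 = 41.4000″
Longitude: 0.098250 × 60 = 5.89500′ → 5′, remainder × 60 = 53.7000″

0°12′41.40″ N, 59°05′53.70″ E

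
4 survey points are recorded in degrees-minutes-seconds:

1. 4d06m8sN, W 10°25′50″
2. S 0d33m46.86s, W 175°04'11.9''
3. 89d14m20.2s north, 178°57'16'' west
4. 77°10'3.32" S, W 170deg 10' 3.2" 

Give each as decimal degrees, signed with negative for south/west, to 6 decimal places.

Point 1:
  Lat: 4 + 6/60 + 8/3600 = 4.1022222
  N → positive
  λ: 10 + 25/60 + 50/3600 = 10.4305556
  W → negative
Point 2:
  φ: 0° + 33/60 + 46.86/3600 = 0 + 0.550000 + 0.013017 = 0.5630167
  hemisphere S, so the sign is −
  Lon: 175 + 4/60 + 11.9/3600 = 175.0699722
  hemisphere W, so the sign is −
Point 3:
  φ: 89° + 14/60 + 20.2/3600 = 89 + 0.233333 + 0.005611 = 89.2389444
  N ⇒ keep positive
  Longitude: 178 + 57/60 + 16/3600 = 178.9544444
  hemisphere W, so the sign is −
Point 4:
  Lat: 10′ + 3.32″ = 10.05533′; 77 + 10.05533/60 = 77.1675889
  S ⇒ negate
  Lon: 170 + 10/60 + 3.2/3600 = 170.1675556
  W → negative

1. 4.102222, -10.430556
2. -0.563017, -175.069972
3. 89.238944, -178.954444
4. -77.167589, -170.167556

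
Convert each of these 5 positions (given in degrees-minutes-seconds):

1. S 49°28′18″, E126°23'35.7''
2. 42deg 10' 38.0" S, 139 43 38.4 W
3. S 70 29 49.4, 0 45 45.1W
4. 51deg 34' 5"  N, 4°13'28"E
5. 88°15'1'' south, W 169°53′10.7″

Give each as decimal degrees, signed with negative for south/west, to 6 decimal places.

Point 1:
  φ: 28′ + 18″ = 28.30000′; 49 + 28.30000/60 = 49.4716667
  hemisphere S, so the sign is −
  λ: 126 + 23/60 + 35.7/3600 = 126.3932500
  E ⇒ keep positive
Point 2:
  Lat: 10′ + 38″ = 10.63333′; 42 + 10.63333/60 = 42.1772222
  S → negative
  λ: 43′ + 38.4″ = 43.64000′; 139 + 43.64000/60 = 139.7273333
  hemisphere W, so the sign is −
Point 3:
  Latitude: 70° + 29/60 + 49.4/3600 = 70 + 0.483333 + 0.013722 = 70.4970556
  S → negative
  Lon: 0 + 45/60 + 45.1/3600 = 0.7625278
  hemisphere W, so the sign is −
Point 4:
  Latitude: 34′ + 5″ = 34.08333′; 51 + 34.08333/60 = 51.5680556
  N ⇒ keep positive
  Lon: 13′ + 28″ = 13.46667′; 4 + 13.46667/60 = 4.2244444
  E → positive
Point 5:
  Lat: 88 + 15/60 + 1/3600 = 88.2502778
  S → negative
  Lon: 169° + 53/60 + 10.7/3600 = 169 + 0.883333 + 0.002972 = 169.8863056
  W → negative

1. -49.471667, 126.393250
2. -42.177222, -139.727333
3. -70.497056, -0.762528
4. 51.568056, 4.224444
5. -88.250278, -169.886306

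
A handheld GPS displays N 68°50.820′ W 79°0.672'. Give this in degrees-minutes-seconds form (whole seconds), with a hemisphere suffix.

Lat: fractional minutes 0.82000 × 60 = 49.20″
Longitude: fractional minutes 0.67200 × 60 = 40.32″

68°50′49″ N, 79°00′40″ W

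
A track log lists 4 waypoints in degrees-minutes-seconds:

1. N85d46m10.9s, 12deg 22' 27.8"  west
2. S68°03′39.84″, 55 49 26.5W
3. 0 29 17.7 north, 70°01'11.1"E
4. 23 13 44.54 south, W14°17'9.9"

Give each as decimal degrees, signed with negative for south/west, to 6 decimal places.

1. 85.769694, -12.374389
2. -68.061067, -55.824028
3. 0.488250, 70.019750
4. -23.229039, -14.286083

Point 1:
  φ: 85° + 46/60 + 10.9/3600 = 85 + 0.766667 + 0.003028 = 85.7696944
  N ⇒ keep positive
  λ: 12 + 22/60 + 27.8/3600 = 12.3743889
  W → negative
Point 2:
  φ: 68 + 3/60 + 39.84/3600 = 68.0610667
  S ⇒ negate
  Longitude: 55 + 49/60 + 26.5/3600 = 55.8240278
  W ⇒ negate
Point 3:
  Latitude: 0 + 29/60 + 17.7/3600 = 0.4882500
  N ⇒ keep positive
  Lon: 70° + 1/60 + 11.1/3600 = 70 + 0.016667 + 0.003083 = 70.0197500
  E ⇒ keep positive
Point 4:
  φ: 23° + 13/60 + 44.54/3600 = 23 + 0.216667 + 0.012372 = 23.2290389
  hemisphere S, so the sign is −
  λ: 14° + 17/60 + 9.9/3600 = 14 + 0.283333 + 0.002750 = 14.2860833
  W ⇒ negate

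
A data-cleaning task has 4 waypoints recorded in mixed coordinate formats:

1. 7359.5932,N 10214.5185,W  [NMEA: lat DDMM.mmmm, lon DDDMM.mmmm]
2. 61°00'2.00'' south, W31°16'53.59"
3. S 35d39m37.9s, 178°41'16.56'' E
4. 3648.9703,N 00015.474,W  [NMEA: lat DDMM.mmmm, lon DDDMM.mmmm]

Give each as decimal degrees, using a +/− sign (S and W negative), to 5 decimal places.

1. 73.99322, -102.24198
2. -61.00056, -31.28155
3. -35.66053, 178.68793
4. 36.81617, -0.25790

Point 1:
  φ: degrees = first 2 digits = 73, minutes = 59.5932; 73 + 59.5932/60 = 73.993220
  N → positive
  Longitude: degrees = first 3 digits = 102, minutes = 14.5185; 102 + 14.5185/60 = 102.241975
  hemisphere W, so the sign is −
Point 2:
  Lat: 61° + 0/60 + 2/3600 = 61 + 0.000000 + 0.000556 = 61.000556
  hemisphere S, so the sign is −
  Longitude: 31 + 16/60 + 53.59/3600 = 31.281553
  W → negative
Point 3:
  Lat: 35 + 39/60 + 37.9/3600 = 35.660528
  S → negative
  Longitude: 178° + 41/60 + 16.56/3600 = 178 + 0.683333 + 0.004600 = 178.687933
  E → positive
Point 4:
  Latitude: degrees = first 2 digits = 36, minutes = 48.9703; 36 + 48.9703/60 = 36.816172
  N → positive
  λ: degrees = first 3 digits = 0, minutes = 15.474; 0 + 15.474/60 = 0.257900
  W ⇒ negate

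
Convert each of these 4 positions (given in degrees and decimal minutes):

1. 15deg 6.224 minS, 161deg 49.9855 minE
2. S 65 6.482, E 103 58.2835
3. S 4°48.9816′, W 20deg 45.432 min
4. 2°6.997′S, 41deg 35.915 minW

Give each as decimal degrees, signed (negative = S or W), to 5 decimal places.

Point 1:
  Lat: 15 + 6.224/60 = 15.103733
  hemisphere S, so the sign is −
  λ: 49.9855′ = 0.833092°; total 161.833092
  E ⇒ keep positive
Point 2:
  Latitude: 6.482′ = 0.108033°; total 65.108033
  S ⇒ negate
  λ: 58.2835′ = 0.971392°; total 103.971392
  E ⇒ keep positive
Point 3:
  Latitude: 4 + 48.9816/60 = 4.816360
  S → negative
  Lon: 20 + 45.432/60 = 20.757200
  W → negative
Point 4:
  Latitude: 6.997′ = 0.116617°; total 2.116617
  S ⇒ negate
  λ: 41 + 35.915/60 = 41.598583
  W → negative

1. -15.10373, 161.83309
2. -65.10803, 103.97139
3. -4.81636, -20.75720
4. -2.11662, -41.59858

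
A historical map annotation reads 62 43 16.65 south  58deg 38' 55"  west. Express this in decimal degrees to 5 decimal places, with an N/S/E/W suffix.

62.72129° S, 58.64861° W

Latitude: 43′ + 16.65″ = 43.27750′; 62 + 43.27750/60 = 62.721292
Longitude: 38′ + 55″ = 38.91667′; 58 + 38.91667/60 = 58.648611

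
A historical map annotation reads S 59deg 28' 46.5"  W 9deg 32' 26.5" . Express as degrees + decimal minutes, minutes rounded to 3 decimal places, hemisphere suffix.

φ: seconds/60 = 0.77500; minutes = 28 + 0.77500 = 28.77500
Longitude: 32 + 26.5/60 = 32.44167′

59° 28.775′ S, 9° 32.442′ W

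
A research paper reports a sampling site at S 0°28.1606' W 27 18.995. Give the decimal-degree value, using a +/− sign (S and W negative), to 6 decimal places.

-0.469343, -27.316583

Latitude: 28.1606′ = 0.469343°; total 0.4693433
S ⇒ negate
Lon: 27 + 18.995/60 = 27.3165833
W → negative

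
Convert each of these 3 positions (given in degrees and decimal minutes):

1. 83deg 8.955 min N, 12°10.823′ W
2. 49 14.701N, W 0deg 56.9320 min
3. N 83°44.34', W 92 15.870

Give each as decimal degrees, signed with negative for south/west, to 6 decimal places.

1. 83.149250, -12.180383
2. 49.245017, -0.948867
3. 83.739000, -92.264500

Point 1:
  Latitude: 83 + 8.955/60 = 83.1492500
  N ⇒ keep positive
  λ: 12 + 10.823/60 = 12.1803833
  hemisphere W, so the sign is −
Point 2:
  φ: 49 + 14.701/60 = 49.2450167
  N → positive
  λ: 0 + 56.932/60 = 0.9488667
  W → negative
Point 3:
  Latitude: 83 + 44.34/60 = 83.7390000
  N → positive
  λ: 92 + 15.87/60 = 92.2645000
  W ⇒ negate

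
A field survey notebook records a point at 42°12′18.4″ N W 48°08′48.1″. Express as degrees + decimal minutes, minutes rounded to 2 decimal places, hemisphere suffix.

Latitude: seconds/60 = 0.30667; minutes = 12 + 0.30667 = 12.3067
Lon: 8 + 48.1/60 = 8.8017′

42° 12.31′ N, 48° 8.80′ W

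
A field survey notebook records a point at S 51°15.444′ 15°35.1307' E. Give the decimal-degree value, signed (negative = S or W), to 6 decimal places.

-51.257400, 15.585512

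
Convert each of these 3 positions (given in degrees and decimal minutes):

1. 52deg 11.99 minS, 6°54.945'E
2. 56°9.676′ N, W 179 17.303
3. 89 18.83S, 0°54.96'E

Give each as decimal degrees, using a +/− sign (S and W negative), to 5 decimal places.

1. -52.19983, 6.91575
2. 56.16127, -179.28838
3. -89.31383, 0.91600

Point 1:
  Latitude: 11.99′ = 0.199833°; total 52.199833
  hemisphere S, so the sign is −
  Longitude: 54.945′ = 0.915750°; total 6.915750
  E ⇒ keep positive
Point 2:
  φ: 9.676′ = 0.161267°; total 56.161267
  N → positive
  Longitude: 179 + 17.303/60 = 179.288383
  hemisphere W, so the sign is −
Point 3:
  Lat: 89 + 18.83/60 = 89.313833
  S → negative
  λ: 54.96′ = 0.916000°; total 0.916000
  E → positive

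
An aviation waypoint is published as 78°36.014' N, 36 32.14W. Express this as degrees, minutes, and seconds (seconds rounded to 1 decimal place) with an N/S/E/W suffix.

Lat: fractional minutes 0.01400 × 60 = 0.840″
Lon: 32.14000′ → 32′ and 0.14000 × 60 = 8.400″

78°36′0.8″ N, 36°32′8.4″ W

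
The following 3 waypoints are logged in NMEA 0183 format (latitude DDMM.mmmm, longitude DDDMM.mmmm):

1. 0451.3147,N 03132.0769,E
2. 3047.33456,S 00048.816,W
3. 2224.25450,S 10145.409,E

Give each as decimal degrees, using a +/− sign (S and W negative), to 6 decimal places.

1. 4.855245, 31.534615
2. -30.788909, -0.813600
3. -22.404242, 101.756817

Point 1:
  Lat: degrees = first 2 digits = 4, minutes = 51.3147; 4 + 51.3147/60 = 4.8552450
  N ⇒ keep positive
  λ: degrees = first 3 digits = 31, minutes = 32.0769; 31 + 32.0769/60 = 31.5346150
  E → positive
Point 2:
  φ: degrees = first 2 digits = 30, minutes = 47.33456; 30 + 47.33456/60 = 30.7889093
  hemisphere S, so the sign is −
  Longitude: split at 3 digits → 000° and 48.816′; 0 + 48.816/60 = 0.8136000
  hemisphere W, so the sign is −
Point 3:
  Latitude: split at 2 digits → 22° and 24.2545′; 22 + 24.2545/60 = 22.4042417
  S ⇒ negate
  λ: degrees = first 3 digits = 101, minutes = 45.409; 101 + 45.409/60 = 101.7568167
  E → positive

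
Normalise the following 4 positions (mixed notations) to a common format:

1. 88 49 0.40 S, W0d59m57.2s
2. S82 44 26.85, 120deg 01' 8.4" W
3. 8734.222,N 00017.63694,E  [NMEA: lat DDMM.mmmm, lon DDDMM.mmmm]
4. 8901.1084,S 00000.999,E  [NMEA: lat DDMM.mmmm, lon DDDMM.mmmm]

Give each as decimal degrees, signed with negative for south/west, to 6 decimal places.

1. -88.816778, -0.999222
2. -82.740792, -120.019000
3. 87.570367, 0.293949
4. -89.018473, 0.016650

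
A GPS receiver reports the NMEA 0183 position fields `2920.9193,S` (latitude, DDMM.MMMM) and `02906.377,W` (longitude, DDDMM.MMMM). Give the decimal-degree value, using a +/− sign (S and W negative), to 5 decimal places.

-29.34866, -29.10628

Latitude: split at 2 digits → 29° and 20.9193′; 29 + 20.9193/60 = 29.348655
S → negative
Longitude: split at 3 digits → 029° and 6.377′; 29 + 6.377/60 = 29.106283
W → negative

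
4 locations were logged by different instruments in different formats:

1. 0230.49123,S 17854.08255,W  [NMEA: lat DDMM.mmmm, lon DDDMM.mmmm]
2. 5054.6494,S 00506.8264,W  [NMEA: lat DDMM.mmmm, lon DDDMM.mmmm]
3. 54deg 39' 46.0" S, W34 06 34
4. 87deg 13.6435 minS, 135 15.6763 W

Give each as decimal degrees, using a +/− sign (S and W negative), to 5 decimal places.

1. -2.50819, -178.90138
2. -50.91082, -5.11377
3. -54.66278, -34.10944
4. -87.22739, -135.26127

Point 1:
  φ: split at 2 digits → 02° and 30.49123′; 2 + 30.49123/60 = 2.508187
  hemisphere S, so the sign is −
  Lon: degrees = first 3 digits = 178, minutes = 54.08255; 178 + 54.08255/60 = 178.901376
  W → negative
Point 2:
  Latitude: degrees = first 2 digits = 50, minutes = 54.6494; 50 + 54.6494/60 = 50.910823
  hemisphere S, so the sign is −
  Lon: split at 3 digits → 005° and 6.8264′; 5 + 6.8264/60 = 5.113773
  hemisphere W, so the sign is −
Point 3:
  Lat: 54 + 39/60 + 46/3600 = 54.662778
  S ⇒ negate
  Longitude: 34 + 6/60 + 34/3600 = 34.109444
  W ⇒ negate
Point 4:
  Latitude: 13.6435′ = 0.227392°; total 87.227392
  S → negative
  λ: 15.6763′ = 0.261272°; total 135.261272
  W → negative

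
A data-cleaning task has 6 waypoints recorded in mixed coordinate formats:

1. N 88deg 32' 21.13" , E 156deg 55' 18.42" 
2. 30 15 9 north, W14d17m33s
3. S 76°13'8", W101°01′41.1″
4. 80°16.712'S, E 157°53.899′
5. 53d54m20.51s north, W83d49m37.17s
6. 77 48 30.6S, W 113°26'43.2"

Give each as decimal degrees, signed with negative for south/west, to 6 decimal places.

Point 1:
  Lat: 88 + 32/60 + 21.13/3600 = 88.5392028
  N → positive
  Longitude: 156 + 55/60 + 18.42/3600 = 156.9217833
  E ⇒ keep positive
Point 2:
  Latitude: 30 + 15/60 + 9/3600 = 30.2525000
  N → positive
  Lon: 17′ + 33″ = 17.55000′; 14 + 17.55000/60 = 14.2925000
  hemisphere W, so the sign is −
Point 3:
  Latitude: 76 + 13/60 + 8/3600 = 76.2188889
  hemisphere S, so the sign is −
  λ: 101 + 1/60 + 41.1/3600 = 101.0280833
  W ⇒ negate
Point 4:
  Lat: 16.712′ = 0.278533°; total 80.2785333
  S ⇒ negate
  λ: 157 + 53.899/60 = 157.8983167
  E → positive
Point 5:
  Lat: 53° + 54/60 + 20.51/3600 = 53 + 0.900000 + 0.005697 = 53.9056972
  N → positive
  λ: 83 + 49/60 + 37.17/3600 = 83.8269917
  W → negative
Point 6:
  Lat: 77° + 48/60 + 30.6/3600 = 77 + 0.800000 + 0.008500 = 77.8085000
  S → negative
  Lon: 113° + 26/60 + 43.2/3600 = 113 + 0.433333 + 0.012000 = 113.4453333
  W → negative

1. 88.539203, 156.921783
2. 30.252500, -14.292500
3. -76.218889, -101.028083
4. -80.278533, 157.898317
5. 53.905697, -83.826992
6. -77.808500, -113.445333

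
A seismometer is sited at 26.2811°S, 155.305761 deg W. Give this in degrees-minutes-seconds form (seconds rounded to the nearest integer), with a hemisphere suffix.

26°16′52″ S, 155°18′21″ W

Lat: 0.281100 × 60 = 16.86600′ → 16′, remainder × 60 = 51.96″
Longitude: whole degrees 155; 18.34566′ → 18′ and 20.74″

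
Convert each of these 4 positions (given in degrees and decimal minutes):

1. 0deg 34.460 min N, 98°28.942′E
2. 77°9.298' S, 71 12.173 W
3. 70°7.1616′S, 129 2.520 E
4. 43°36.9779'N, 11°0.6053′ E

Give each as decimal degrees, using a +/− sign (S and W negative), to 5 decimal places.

1. 0.57433, 98.48237
2. -77.15497, -71.20288
3. -70.11936, 129.04200
4. 43.61630, 11.01009

Point 1:
  φ: 0 + 34.46/60 = 0.574333
  N → positive
  Longitude: 28.942′ = 0.482367°; total 98.482367
  E ⇒ keep positive
Point 2:
  Lat: 9.298′ = 0.154967°; total 77.154967
  S → negative
  Lon: 71 + 12.173/60 = 71.202883
  hemisphere W, so the sign is −
Point 3:
  Latitude: 7.1616′ = 0.119360°; total 70.119360
  S ⇒ negate
  Longitude: 2.52′ = 0.042000°; total 129.042000
  E ⇒ keep positive
Point 4:
  Lat: 43 + 36.9779/60 = 43.616298
  N → positive
  Lon: 0.6053′ = 0.010088°; total 11.010088
  E → positive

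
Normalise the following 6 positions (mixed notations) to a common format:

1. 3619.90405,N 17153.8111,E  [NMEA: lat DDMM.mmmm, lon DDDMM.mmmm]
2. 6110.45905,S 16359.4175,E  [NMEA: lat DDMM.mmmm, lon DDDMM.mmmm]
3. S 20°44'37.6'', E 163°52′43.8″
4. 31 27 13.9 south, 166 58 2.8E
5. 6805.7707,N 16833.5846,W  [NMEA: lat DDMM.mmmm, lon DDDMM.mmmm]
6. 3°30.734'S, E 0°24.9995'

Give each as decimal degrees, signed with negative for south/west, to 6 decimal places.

Point 1:
  Latitude: degrees = first 2 digits = 36, minutes = 19.90405; 36 + 19.90405/60 = 36.3317342
  N ⇒ keep positive
  Lon: split at 3 digits → 171° and 53.8111′; 171 + 53.8111/60 = 171.8968517
  E ⇒ keep positive
Point 2:
  Latitude: degrees = first 2 digits = 61, minutes = 10.45905; 61 + 10.45905/60 = 61.1743175
  S ⇒ negate
  λ: degrees = first 3 digits = 163, minutes = 59.4175; 163 + 59.4175/60 = 163.9902917
  E ⇒ keep positive
Point 3:
  Latitude: 20° + 44/60 + 37.6/3600 = 20 + 0.733333 + 0.010444 = 20.7437778
  S → negative
  λ: 52′ + 43.8″ = 52.73000′; 163 + 52.73000/60 = 163.8788333
  E → positive
Point 4:
  φ: 27′ + 13.9″ = 27.23167′; 31 + 27.23167/60 = 31.4538611
  S ⇒ negate
  Lon: 166° + 58/60 + 2.8/3600 = 166 + 0.966667 + 0.000778 = 166.9674444
  E ⇒ keep positive
Point 5:
  Latitude: degrees = first 2 digits = 68, minutes = 5.7707; 68 + 5.7707/60 = 68.0961783
  N → positive
  Lon: split at 3 digits → 168° and 33.5846′; 168 + 33.5846/60 = 168.5597433
  hemisphere W, so the sign is −
Point 6:
  Lat: 30.734′ = 0.512233°; total 3.5122333
  hemisphere S, so the sign is −
  Longitude: 0 + 24.9995/60 = 0.4166583
  E → positive

1. 36.331734, 171.896852
2. -61.174318, 163.990292
3. -20.743778, 163.878833
4. -31.453861, 166.967444
5. 68.096178, -168.559743
6. -3.512233, 0.416658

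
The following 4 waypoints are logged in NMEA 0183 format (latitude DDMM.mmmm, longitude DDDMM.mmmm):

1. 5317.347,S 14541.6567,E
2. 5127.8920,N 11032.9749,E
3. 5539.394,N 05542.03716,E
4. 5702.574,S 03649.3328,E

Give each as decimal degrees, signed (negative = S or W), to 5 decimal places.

1. -53.28912, 145.69428
2. 51.46487, 110.54958
3. 55.65657, 55.70062
4. -57.04290, 36.82221

Point 1:
  Lat: split at 2 digits → 53° and 17.347′; 53 + 17.347/60 = 53.289117
  S → negative
  Lon: degrees = first 3 digits = 145, minutes = 41.6567; 145 + 41.6567/60 = 145.694278
  E ⇒ keep positive
Point 2:
  Latitude: split at 2 digits → 51° and 27.892′; 51 + 27.892/60 = 51.464867
  N ⇒ keep positive
  λ: degrees = first 3 digits = 110, minutes = 32.9749; 110 + 32.9749/60 = 110.549582
  E → positive
Point 3:
  Latitude: degrees = first 2 digits = 55, minutes = 39.394; 55 + 39.394/60 = 55.656567
  N ⇒ keep positive
  Lon: degrees = first 3 digits = 55, minutes = 42.03716; 55 + 42.03716/60 = 55.700619
  E ⇒ keep positive
Point 4:
  Latitude: split at 2 digits → 57° and 2.574′; 57 + 2.574/60 = 57.042900
  S ⇒ negate
  Lon: degrees = first 3 digits = 36, minutes = 49.3328; 36 + 49.3328/60 = 36.822213
  E ⇒ keep positive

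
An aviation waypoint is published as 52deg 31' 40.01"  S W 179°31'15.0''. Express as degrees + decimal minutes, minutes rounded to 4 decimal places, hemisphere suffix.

52° 31.6668′ S, 179° 31.2500′ W

φ: seconds/60 = 0.66683; minutes = 31 + 0.66683 = 31.666833
Lon: seconds/60 = 0.25000; minutes = 31 + 0.25000 = 31.250000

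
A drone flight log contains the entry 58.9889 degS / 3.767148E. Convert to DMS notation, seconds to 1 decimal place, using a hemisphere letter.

58°59′20.0″ S, 3°46′1.7″ E

Latitude: whole degrees 58; 59.33400′ → 59′ and 20.040″
Longitude: 0.767148° → 46.02888′; 0.02888 × 60 = 1.733″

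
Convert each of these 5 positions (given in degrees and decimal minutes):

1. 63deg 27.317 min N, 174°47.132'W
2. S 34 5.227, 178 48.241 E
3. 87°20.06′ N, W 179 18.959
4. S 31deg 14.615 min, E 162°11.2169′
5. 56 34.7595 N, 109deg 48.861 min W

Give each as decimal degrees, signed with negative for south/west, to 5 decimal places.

1. 63.45528, -174.78553
2. -34.08712, 178.80402
3. 87.33433, -179.31598
4. -31.24358, 162.18695
5. 56.57933, -109.81435

Point 1:
  φ: 63 + 27.317/60 = 63.455283
  N ⇒ keep positive
  Lon: 174 + 47.132/60 = 174.785533
  W ⇒ negate
Point 2:
  Lat: 5.227′ = 0.087117°; total 34.087117
  S → negative
  Lon: 178 + 48.241/60 = 178.804017
  E → positive
Point 3:
  φ: 87 + 20.06/60 = 87.334333
  N ⇒ keep positive
  λ: 18.959′ = 0.315983°; total 179.315983
  hemisphere W, so the sign is −
Point 4:
  φ: 14.615′ = 0.243583°; total 31.243583
  hemisphere S, so the sign is −
  Longitude: 11.2169′ = 0.186948°; total 162.186948
  E ⇒ keep positive
Point 5:
  Latitude: 56 + 34.7595/60 = 56.579325
  N ⇒ keep positive
  λ: 48.861′ = 0.814350°; total 109.814350
  hemisphere W, so the sign is −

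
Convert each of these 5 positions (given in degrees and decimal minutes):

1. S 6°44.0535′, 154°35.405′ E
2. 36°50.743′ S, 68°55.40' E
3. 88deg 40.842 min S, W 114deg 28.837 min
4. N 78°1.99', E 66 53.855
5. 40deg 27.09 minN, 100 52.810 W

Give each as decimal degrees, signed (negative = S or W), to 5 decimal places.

1. -6.73423, 154.59008
2. -36.84572, 68.92333
3. -88.68070, -114.48062
4. 78.03317, 66.89758
5. 40.45150, -100.88017

Point 1:
  Lat: 44.0535′ = 0.734225°; total 6.734225
  S ⇒ negate
  Lon: 154 + 35.405/60 = 154.590083
  E → positive
Point 2:
  Latitude: 36 + 50.743/60 = 36.845717
  S → negative
  λ: 55.4′ = 0.923333°; total 68.923333
  E ⇒ keep positive
Point 3:
  φ: 40.842′ = 0.680700°; total 88.680700
  hemisphere S, so the sign is −
  Longitude: 28.837′ = 0.480617°; total 114.480617
  W → negative
Point 4:
  Lat: 1.99′ = 0.033167°; total 78.033167
  N → positive
  Lon: 53.855′ = 0.897583°; total 66.897583
  E → positive
Point 5:
  Latitude: 27.09′ = 0.451500°; total 40.451500
  N → positive
  Longitude: 52.81′ = 0.880167°; total 100.880167
  hemisphere W, so the sign is −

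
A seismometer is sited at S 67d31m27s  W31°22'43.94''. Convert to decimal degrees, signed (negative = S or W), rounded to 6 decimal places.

φ: 67° + 31/60 + 27/3600 = 67 + 0.516667 + 0.007500 = 67.5241667
S ⇒ negate
Longitude: 31 + 22/60 + 43.94/3600 = 31.3788722
W → negative

-67.524167, -31.378872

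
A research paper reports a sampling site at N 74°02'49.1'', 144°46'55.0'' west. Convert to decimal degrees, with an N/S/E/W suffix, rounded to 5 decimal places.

74.04697° N, 144.78194° W

Latitude: 2′ + 49.1″ = 2.81833′; 74 + 2.81833/60 = 74.046972
λ: 144° + 46/60 + 55/3600 = 144 + 0.766667 + 0.015278 = 144.781944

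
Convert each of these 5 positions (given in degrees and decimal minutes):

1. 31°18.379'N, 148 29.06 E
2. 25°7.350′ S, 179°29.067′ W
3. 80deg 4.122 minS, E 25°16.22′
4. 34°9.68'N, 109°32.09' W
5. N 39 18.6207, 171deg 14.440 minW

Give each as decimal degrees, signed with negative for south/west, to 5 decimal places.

Point 1:
  Latitude: 31 + 18.379/60 = 31.306317
  N ⇒ keep positive
  Lon: 148 + 29.06/60 = 148.484333
  E → positive
Point 2:
  φ: 25 + 7.35/60 = 25.122500
  hemisphere S, so the sign is −
  λ: 29.067′ = 0.484450°; total 179.484450
  W → negative
Point 3:
  Latitude: 80 + 4.122/60 = 80.068700
  S → negative
  Longitude: 16.22′ = 0.270333°; total 25.270333
  E ⇒ keep positive
Point 4:
  Latitude: 34 + 9.68/60 = 34.161333
  N → positive
  Lon: 32.09′ = 0.534833°; total 109.534833
  W → negative
Point 5:
  Latitude: 39 + 18.6207/60 = 39.310345
  N → positive
  λ: 14.44′ = 0.240667°; total 171.240667
  W ⇒ negate

1. 31.30632, 148.48433
2. -25.12250, -179.48445
3. -80.06870, 25.27033
4. 34.16133, -109.53483
5. 39.31035, -171.24067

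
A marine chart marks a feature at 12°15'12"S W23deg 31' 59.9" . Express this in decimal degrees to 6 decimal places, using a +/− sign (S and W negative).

-12.253333, -23.533306

φ: 12° + 15/60 + 12/3600 = 12 + 0.250000 + 0.003333 = 12.2533333
S ⇒ negate
Longitude: 23° + 31/60 + 59.9/3600 = 23 + 0.516667 + 0.016639 = 23.5333056
W → negative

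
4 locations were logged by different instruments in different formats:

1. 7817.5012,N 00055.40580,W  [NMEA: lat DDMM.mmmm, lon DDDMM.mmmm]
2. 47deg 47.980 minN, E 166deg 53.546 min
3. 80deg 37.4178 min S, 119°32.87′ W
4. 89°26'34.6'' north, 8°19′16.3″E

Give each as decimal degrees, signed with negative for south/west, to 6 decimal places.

1. 78.291687, -0.923430
2. 47.799667, 166.892433
3. -80.623630, -119.547833
4. 89.442944, 8.321194

Point 1:
  Lat: split at 2 digits → 78° and 17.5012′; 78 + 17.5012/60 = 78.2916867
  N ⇒ keep positive
  Lon: split at 3 digits → 000° and 55.4058′; 0 + 55.4058/60 = 0.9234300
  W → negative
Point 2:
  Latitude: 47.98′ = 0.799667°; total 47.7996667
  N → positive
  λ: 53.546′ = 0.892433°; total 166.8924333
  E ⇒ keep positive
Point 3:
  φ: 37.4178′ = 0.623630°; total 80.6236300
  S → negative
  Longitude: 32.87′ = 0.547833°; total 119.5478333
  W ⇒ negate
Point 4:
  φ: 26′ + 34.6″ = 26.57667′; 89 + 26.57667/60 = 89.4429444
  N → positive
  Lon: 8° + 19/60 + 16.3/3600 = 8 + 0.316667 + 0.004528 = 8.3211944
  E → positive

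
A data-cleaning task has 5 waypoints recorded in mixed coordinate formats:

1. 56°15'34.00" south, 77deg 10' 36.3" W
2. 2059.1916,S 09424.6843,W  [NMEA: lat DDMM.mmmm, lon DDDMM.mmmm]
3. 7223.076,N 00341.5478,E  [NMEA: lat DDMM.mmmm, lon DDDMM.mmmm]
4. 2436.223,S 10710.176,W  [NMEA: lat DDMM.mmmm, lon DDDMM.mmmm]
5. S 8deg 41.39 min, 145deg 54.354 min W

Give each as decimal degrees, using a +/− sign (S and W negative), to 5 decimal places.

Point 1:
  φ: 56° + 15/60 + 34/3600 = 56 + 0.250000 + 0.009444 = 56.259444
  S → negative
  Lon: 77° + 10/60 + 36.3/3600 = 77 + 0.166667 + 0.010083 = 77.176750
  W → negative
Point 2:
  Lat: split at 2 digits → 20° and 59.1916′; 20 + 59.1916/60 = 20.986527
  S → negative
  Lon: degrees = first 3 digits = 94, minutes = 24.6843; 94 + 24.6843/60 = 94.411405
  W → negative
Point 3:
  Lat: degrees = first 2 digits = 72, minutes = 23.076; 72 + 23.076/60 = 72.384600
  N → positive
  λ: degrees = first 3 digits = 3, minutes = 41.5478; 3 + 41.5478/60 = 3.692463
  E → positive
Point 4:
  Lat: split at 2 digits → 24° and 36.223′; 24 + 36.223/60 = 24.603717
  S ⇒ negate
  λ: split at 3 digits → 107° and 10.176′; 107 + 10.176/60 = 107.169600
  W → negative
Point 5:
  φ: 41.39′ = 0.689833°; total 8.689833
  hemisphere S, so the sign is −
  λ: 54.354′ = 0.905900°; total 145.905900
  W → negative

1. -56.25944, -77.17675
2. -20.98653, -94.41141
3. 72.38460, 3.69246
4. -24.60372, -107.16960
5. -8.68983, -145.90590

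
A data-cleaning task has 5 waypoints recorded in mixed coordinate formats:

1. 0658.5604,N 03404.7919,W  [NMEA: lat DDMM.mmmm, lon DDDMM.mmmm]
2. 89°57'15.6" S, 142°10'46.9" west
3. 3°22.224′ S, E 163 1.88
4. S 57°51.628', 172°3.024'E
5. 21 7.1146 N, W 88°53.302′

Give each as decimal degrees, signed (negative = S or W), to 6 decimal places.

Point 1:
  φ: degrees = first 2 digits = 6, minutes = 58.5604; 6 + 58.5604/60 = 6.9760067
  N → positive
  Longitude: degrees = first 3 digits = 34, minutes = 4.7919; 34 + 4.7919/60 = 34.0798650
  W → negative
Point 2:
  Latitude: 57′ + 15.6″ = 57.26000′; 89 + 57.26000/60 = 89.9543333
  hemisphere S, so the sign is −
  Longitude: 142 + 10/60 + 46.9/3600 = 142.1796944
  hemisphere W, so the sign is −
Point 3:
  φ: 3 + 22.224/60 = 3.3704000
  hemisphere S, so the sign is −
  Longitude: 163 + 1.88/60 = 163.0313333
  E → positive
Point 4:
  Latitude: 51.628′ = 0.860467°; total 57.8604667
  hemisphere S, so the sign is −
  λ: 3.024′ = 0.050400°; total 172.0504000
  E ⇒ keep positive
Point 5:
  φ: 7.1146′ = 0.118577°; total 21.1185767
  N → positive
  Longitude: 88 + 53.302/60 = 88.8883667
  W ⇒ negate

1. 6.976007, -34.079865
2. -89.954333, -142.179694
3. -3.370400, 163.031333
4. -57.860467, 172.050400
5. 21.118577, -88.888367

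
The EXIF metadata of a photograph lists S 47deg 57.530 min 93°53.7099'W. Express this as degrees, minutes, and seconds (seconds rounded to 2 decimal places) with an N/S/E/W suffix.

Lat: 57.53000′ → 57′ and 0.53000 × 60 = 31.8000″
λ: 53.70990′ → 53′ and 0.70990 × 60 = 42.5940″

47°57′31.80″ S, 93°53′42.59″ W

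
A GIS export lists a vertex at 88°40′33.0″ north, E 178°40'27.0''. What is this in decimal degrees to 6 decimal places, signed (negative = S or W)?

88.675833, 178.674167

φ: 40′ + 33″ = 40.55000′; 88 + 40.55000/60 = 88.6758333
N → positive
λ: 178 + 40/60 + 27/3600 = 178.6741667
E ⇒ keep positive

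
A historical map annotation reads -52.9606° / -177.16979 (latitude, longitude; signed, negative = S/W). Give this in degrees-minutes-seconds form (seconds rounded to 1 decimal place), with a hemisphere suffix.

52°57′38.2″ S, 177°10′11.2″ W

Latitude is negative → S; |value| = 52.960600
Lat: 0.960600° → 57.63600′; 0.63600 × 60 = 38.160″
Longitude is negative → W; |value| = 177.169790
λ: whole degrees 177; 10.18740′ → 10′ and 11.244″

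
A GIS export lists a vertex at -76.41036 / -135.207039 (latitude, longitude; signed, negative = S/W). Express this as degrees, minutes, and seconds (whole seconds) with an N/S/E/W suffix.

Latitude is negative → S; |value| = 76.410360
Latitude: 0.410360° → 24.62160′; 0.62160 × 60 = 37.30″
Longitude is negative → W; |value| = 135.207039
Lon: 0.207039° → 12.42234′; 0.42234 × 60 = 25.34″

76°24′37″ S, 135°12′25″ W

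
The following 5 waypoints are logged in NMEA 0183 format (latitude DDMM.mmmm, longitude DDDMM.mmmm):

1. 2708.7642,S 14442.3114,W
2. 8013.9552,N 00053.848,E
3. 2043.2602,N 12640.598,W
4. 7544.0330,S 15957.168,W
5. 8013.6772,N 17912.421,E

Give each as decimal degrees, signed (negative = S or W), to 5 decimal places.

1. -27.14607, -144.70519
2. 80.23259, 0.89747
3. 20.72100, -126.67663
4. -75.73388, -159.95280
5. 80.22795, 179.20702

Point 1:
  Lat: degrees = first 2 digits = 27, minutes = 8.7642; 27 + 8.7642/60 = 27.146070
  hemisphere S, so the sign is −
  Lon: split at 3 digits → 144° and 42.3114′; 144 + 42.3114/60 = 144.705190
  W → negative
Point 2:
  φ: split at 2 digits → 80° and 13.9552′; 80 + 13.9552/60 = 80.232587
  N → positive
  Lon: degrees = first 3 digits = 0, minutes = 53.848; 0 + 53.848/60 = 0.897467
  E → positive
Point 3:
  Lat: degrees = first 2 digits = 20, minutes = 43.2602; 20 + 43.2602/60 = 20.721003
  N ⇒ keep positive
  Lon: split at 3 digits → 126° and 40.598′; 126 + 40.598/60 = 126.676633
  hemisphere W, so the sign is −
Point 4:
  Lat: degrees = first 2 digits = 75, minutes = 44.033; 75 + 44.033/60 = 75.733883
  hemisphere S, so the sign is −
  Longitude: split at 3 digits → 159° and 57.168′; 159 + 57.168/60 = 159.952800
  hemisphere W, so the sign is −
Point 5:
  Latitude: split at 2 digits → 80° and 13.6772′; 80 + 13.6772/60 = 80.227953
  N → positive
  Longitude: degrees = first 3 digits = 179, minutes = 12.421; 179 + 12.421/60 = 179.207017
  E ⇒ keep positive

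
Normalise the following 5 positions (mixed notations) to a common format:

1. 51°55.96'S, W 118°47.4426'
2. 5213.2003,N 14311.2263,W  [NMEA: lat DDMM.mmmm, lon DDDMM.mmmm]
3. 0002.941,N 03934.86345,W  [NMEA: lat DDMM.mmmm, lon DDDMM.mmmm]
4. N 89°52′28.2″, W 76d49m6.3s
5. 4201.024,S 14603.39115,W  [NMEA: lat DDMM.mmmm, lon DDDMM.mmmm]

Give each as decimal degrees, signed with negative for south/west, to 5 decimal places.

Point 1:
  Lat: 55.96′ = 0.932667°; total 51.932667
  hemisphere S, so the sign is −
  Lon: 118 + 47.4426/60 = 118.790710
  W → negative
Point 2:
  Lat: split at 2 digits → 52° and 13.2003′; 52 + 13.2003/60 = 52.220005
  N → positive
  Lon: degrees = first 3 digits = 143, minutes = 11.2263; 143 + 11.2263/60 = 143.187105
  hemisphere W, so the sign is −
Point 3:
  Latitude: degrees = first 2 digits = 0, minutes = 2.941; 0 + 2.941/60 = 0.049017
  N ⇒ keep positive
  Lon: split at 3 digits → 039° and 34.86345′; 39 + 34.86345/60 = 39.581058
  W ⇒ negate
Point 4:
  Latitude: 52′ + 28.2″ = 52.47000′; 89 + 52.47000/60 = 89.874500
  N → positive
  λ: 76° + 49/60 + 6.3/3600 = 76 + 0.816667 + 0.001750 = 76.818417
  hemisphere W, so the sign is −
Point 5:
  Latitude: split at 2 digits → 42° and 1.024′; 42 + 1.024/60 = 42.017067
  hemisphere S, so the sign is −
  Lon: degrees = first 3 digits = 146, minutes = 3.39115; 146 + 3.39115/60 = 146.056519
  hemisphere W, so the sign is −

1. -51.93267, -118.79071
2. 52.22001, -143.18711
3. 0.04902, -39.58106
4. 89.87450, -76.81842
5. -42.01707, -146.05652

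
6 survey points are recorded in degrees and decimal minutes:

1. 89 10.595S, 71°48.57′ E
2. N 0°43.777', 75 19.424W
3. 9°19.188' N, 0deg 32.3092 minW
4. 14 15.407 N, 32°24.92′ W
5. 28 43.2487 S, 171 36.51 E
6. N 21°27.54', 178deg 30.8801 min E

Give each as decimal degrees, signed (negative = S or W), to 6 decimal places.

1. -89.176583, 71.809500
2. 0.729617, -75.323733
3. 9.319800, -0.538487
4. 14.256783, -32.415333
5. -28.720812, 171.608500
6. 21.459000, 178.514668

Point 1:
  Latitude: 89 + 10.595/60 = 89.1765833
  hemisphere S, so the sign is −
  Longitude: 48.57′ = 0.809500°; total 71.8095000
  E → positive
Point 2:
  Lat: 0 + 43.777/60 = 0.7296167
  N → positive
  Lon: 75 + 19.424/60 = 75.3237333
  hemisphere W, so the sign is −
Point 3:
  Lat: 19.188′ = 0.319800°; total 9.3198000
  N → positive
  Lon: 0 + 32.3092/60 = 0.5384867
  W ⇒ negate
Point 4:
  φ: 14 + 15.407/60 = 14.2567833
  N → positive
  Lon: 24.92′ = 0.415333°; total 32.4153333
  hemisphere W, so the sign is −
Point 5:
  Latitude: 43.2487′ = 0.720812°; total 28.7208117
  S ⇒ negate
  λ: 36.51′ = 0.608500°; total 171.6085000
  E → positive
Point 6:
  Lat: 27.54′ = 0.459000°; total 21.4590000
  N ⇒ keep positive
  λ: 178 + 30.8801/60 = 178.5146683
  E → positive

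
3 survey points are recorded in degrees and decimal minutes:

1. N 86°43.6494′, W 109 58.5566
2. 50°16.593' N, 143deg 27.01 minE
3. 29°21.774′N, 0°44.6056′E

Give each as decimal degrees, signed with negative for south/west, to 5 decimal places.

Point 1:
  Lat: 86 + 43.6494/60 = 86.727490
  N → positive
  Longitude: 109 + 58.5566/60 = 109.975943
  W ⇒ negate
Point 2:
  Latitude: 50 + 16.593/60 = 50.276550
  N ⇒ keep positive
  λ: 27.01′ = 0.450167°; total 143.450167
  E ⇒ keep positive
Point 3:
  φ: 29 + 21.774/60 = 29.362900
  N ⇒ keep positive
  Lon: 44.6056′ = 0.743427°; total 0.743427
  E → positive

1. 86.72749, -109.97594
2. 50.27655, 143.45017
3. 29.36290, 0.74343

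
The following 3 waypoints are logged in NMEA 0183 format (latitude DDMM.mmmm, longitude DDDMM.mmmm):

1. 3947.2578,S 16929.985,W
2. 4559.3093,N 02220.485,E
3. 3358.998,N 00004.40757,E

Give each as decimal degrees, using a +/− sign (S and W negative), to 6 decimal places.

1. -39.787630, -169.499750
2. 45.988488, 22.341417
3. 33.983300, 0.073460

Point 1:
  φ: split at 2 digits → 39° and 47.2578′; 39 + 47.2578/60 = 39.7876300
  S ⇒ negate
  λ: split at 3 digits → 169° and 29.985′; 169 + 29.985/60 = 169.4997500
  W ⇒ negate
Point 2:
  φ: split at 2 digits → 45° and 59.3093′; 45 + 59.3093/60 = 45.9884883
  N → positive
  Longitude: split at 3 digits → 022° and 20.485′; 22 + 20.485/60 = 22.3414167
  E → positive
Point 3:
  Latitude: degrees = first 2 digits = 33, minutes = 58.998; 33 + 58.998/60 = 33.9833000
  N ⇒ keep positive
  λ: split at 3 digits → 000° and 4.40757′; 0 + 4.40757/60 = 0.0734595
  E → positive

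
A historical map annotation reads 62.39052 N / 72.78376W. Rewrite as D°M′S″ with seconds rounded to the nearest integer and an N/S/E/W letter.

Lat: 0.390520° → 23.43120′; 0.43120 × 60 = 25.87″
λ: 0.783760 × 60 = 47.02560′ → 47′, remainder × 60 = 1.54″

62°23′26″ N, 72°47′2″ W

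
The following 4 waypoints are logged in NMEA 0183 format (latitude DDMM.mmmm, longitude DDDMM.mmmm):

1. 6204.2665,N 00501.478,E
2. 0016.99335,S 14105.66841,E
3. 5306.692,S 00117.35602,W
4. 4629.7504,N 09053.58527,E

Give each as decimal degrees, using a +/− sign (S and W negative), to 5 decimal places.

Point 1:
  φ: split at 2 digits → 62° and 4.2665′; 62 + 4.2665/60 = 62.071108
  N → positive
  Longitude: split at 3 digits → 005° and 1.478′; 5 + 1.478/60 = 5.024633
  E ⇒ keep positive
Point 2:
  Lat: split at 2 digits → 00° and 16.99335′; 0 + 16.99335/60 = 0.283223
  S → negative
  λ: degrees = first 3 digits = 141, minutes = 5.66841; 141 + 5.66841/60 = 141.094474
  E → positive
Point 3:
  Lat: degrees = first 2 digits = 53, minutes = 6.692; 53 + 6.692/60 = 53.111533
  S ⇒ negate
  Longitude: split at 3 digits → 001° and 17.35602′; 1 + 17.35602/60 = 1.289267
  hemisphere W, so the sign is −
Point 4:
  Lat: degrees = first 2 digits = 46, minutes = 29.7504; 46 + 29.7504/60 = 46.495840
  N ⇒ keep positive
  λ: split at 3 digits → 090° and 53.58527′; 90 + 53.58527/60 = 90.893088
  E ⇒ keep positive

1. 62.07111, 5.02463
2. -0.28322, 141.09447
3. -53.11153, -1.28927
4. 46.49584, 90.89309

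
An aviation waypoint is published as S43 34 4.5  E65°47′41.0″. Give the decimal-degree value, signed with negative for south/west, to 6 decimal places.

Latitude: 34′ + 4.5″ = 34.07500′; 43 + 34.07500/60 = 43.5679167
S → negative
λ: 65° + 47/60 + 41/3600 = 65 + 0.783333 + 0.011389 = 65.7947222
E ⇒ keep positive

-43.567917, 65.794722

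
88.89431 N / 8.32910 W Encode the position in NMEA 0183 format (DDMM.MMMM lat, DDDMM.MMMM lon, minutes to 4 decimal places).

8853.6586,N / 00819.7460,W

Latitude: fractional part 0.894310 → 53.658600 minutes
Longitude: 8° + 0.329100 × 60 = 8° 19.746000′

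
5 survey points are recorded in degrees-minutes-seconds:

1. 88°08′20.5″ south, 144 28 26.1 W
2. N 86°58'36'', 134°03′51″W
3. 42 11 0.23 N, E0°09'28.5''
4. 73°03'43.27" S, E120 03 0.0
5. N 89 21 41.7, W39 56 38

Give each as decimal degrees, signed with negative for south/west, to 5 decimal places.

Point 1:
  φ: 88 + 8/60 + 20.5/3600 = 88.139028
  S → negative
  λ: 28′ + 26.1″ = 28.43500′; 144 + 28.43500/60 = 144.473917
  W → negative
Point 2:
  Lat: 86 + 58/60 + 36/3600 = 86.976667
  N → positive
  Longitude: 134 + 3/60 + 51/3600 = 134.064167
  W → negative
Point 3:
  φ: 42° + 11/60 + 0.23/3600 = 42 + 0.183333 + 0.000064 = 42.183397
  N → positive
  Lon: 9′ + 28.5″ = 9.47500′; 0 + 9.47500/60 = 0.157917
  E ⇒ keep positive
Point 4:
  φ: 3′ + 43.27″ = 3.72117′; 73 + 3.72117/60 = 73.062019
  S ⇒ negate
  Longitude: 120 + 3/60 + 0/3600 = 120.050000
  E → positive
Point 5:
  Latitude: 89° + 21/60 + 41.7/3600 = 89 + 0.350000 + 0.011583 = 89.361583
  N → positive
  λ: 39° + 56/60 + 38/3600 = 39 + 0.933333 + 0.010556 = 39.943889
  hemisphere W, so the sign is −

1. -88.13903, -144.47392
2. 86.97667, -134.06417
3. 42.18340, 0.15792
4. -73.06202, 120.05000
5. 89.36158, -39.94389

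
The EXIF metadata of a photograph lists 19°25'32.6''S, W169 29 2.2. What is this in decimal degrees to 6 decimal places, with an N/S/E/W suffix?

19.425722° S, 169.483944° W

φ: 19 + 25/60 + 32.6/3600 = 19.4257222
Longitude: 169° + 29/60 + 2.2/3600 = 169 + 0.483333 + 0.000611 = 169.4839444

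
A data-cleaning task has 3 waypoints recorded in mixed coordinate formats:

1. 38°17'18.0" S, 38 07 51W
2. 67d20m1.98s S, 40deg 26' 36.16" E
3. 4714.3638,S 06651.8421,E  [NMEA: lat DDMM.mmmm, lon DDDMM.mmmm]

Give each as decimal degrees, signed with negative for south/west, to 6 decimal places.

Point 1:
  Latitude: 17′ + 18″ = 17.30000′; 38 + 17.30000/60 = 38.2883333
  hemisphere S, so the sign is −
  λ: 38° + 7/60 + 51/3600 = 38 + 0.116667 + 0.014167 = 38.1308333
  hemisphere W, so the sign is −
Point 2:
  Lat: 20′ + 1.98″ = 20.03300′; 67 + 20.03300/60 = 67.3338833
  S ⇒ negate
  Lon: 26′ + 36.16″ = 26.60267′; 40 + 26.60267/60 = 40.4433778
  E ⇒ keep positive
Point 3:
  Lat: degrees = first 2 digits = 47, minutes = 14.3638; 47 + 14.3638/60 = 47.2393967
  S → negative
  λ: split at 3 digits → 066° and 51.8421′; 66 + 51.8421/60 = 66.8640350
  E ⇒ keep positive

1. -38.288333, -38.130833
2. -67.333883, 40.443378
3. -47.239397, 66.864035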